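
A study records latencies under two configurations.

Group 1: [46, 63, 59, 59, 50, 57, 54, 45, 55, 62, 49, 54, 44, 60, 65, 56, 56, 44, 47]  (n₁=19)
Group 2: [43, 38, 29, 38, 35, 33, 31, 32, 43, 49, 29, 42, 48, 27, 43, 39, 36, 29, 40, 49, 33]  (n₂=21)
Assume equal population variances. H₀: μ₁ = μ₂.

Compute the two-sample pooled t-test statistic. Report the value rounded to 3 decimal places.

test statistic = 7.692

x̄₁=53.947, s₁=6.687, n₁=19
x̄₂=37.429, s₂=6.867, n₂=21
s_p² = [18·6.687² + 20·6.867²]/38 = 46.0024
SE = √(s_p²·(1/19+1/21)) = 2.1475
t = (53.947−37.429)/2.1475 = 7.6921
df = 38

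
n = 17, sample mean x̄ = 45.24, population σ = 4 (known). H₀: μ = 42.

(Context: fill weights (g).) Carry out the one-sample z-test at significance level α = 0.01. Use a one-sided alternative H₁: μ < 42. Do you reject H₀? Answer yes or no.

SE = σ/√n = 4/√17 = 0.9701
z = (x̄−μ₀)/SE = (45.24−42)/0.9701 = 3.3397
p-value (one-sided, H₁ less) = 0.99958
At α=0.01: p ≥ α → fail to reject H₀

reject H₀: no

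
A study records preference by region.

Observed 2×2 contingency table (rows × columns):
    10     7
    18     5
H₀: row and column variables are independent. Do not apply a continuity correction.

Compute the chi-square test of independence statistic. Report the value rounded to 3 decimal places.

test statistic = 1.759

Row totals [17, 23], col totals [28, 12], n=40
χ² = (10−11.90)²/11.90 + (7−5.10)²/5.10 + (18−16.10)²/16.10 + (5−6.90)²/6.90 = 1.7586
df = 1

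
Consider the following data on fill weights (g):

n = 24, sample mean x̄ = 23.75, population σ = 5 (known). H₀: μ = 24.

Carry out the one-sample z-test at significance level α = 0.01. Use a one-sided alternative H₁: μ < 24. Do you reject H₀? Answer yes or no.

reject H₀: no

SE = σ/√n = 5/√24 = 1.0206
z = (x̄−μ₀)/SE = (23.75−24)/1.0206 = -0.2449
p-value (one-sided, H₁ less) = 0.40325
At α=0.01: p ≥ α → fail to reject H₀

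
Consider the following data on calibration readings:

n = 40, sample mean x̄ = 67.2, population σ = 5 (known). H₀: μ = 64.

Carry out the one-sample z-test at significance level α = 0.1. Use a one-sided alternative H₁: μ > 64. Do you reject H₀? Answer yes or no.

SE = σ/√n = 5/√40 = 0.7906
z = (x̄−μ₀)/SE = (67.2−64)/0.7906 = 4.0477
p-value (one-sided, H₁ greater) = 0.00003
At α=0.1: p < α → reject H₀

reject H₀: yes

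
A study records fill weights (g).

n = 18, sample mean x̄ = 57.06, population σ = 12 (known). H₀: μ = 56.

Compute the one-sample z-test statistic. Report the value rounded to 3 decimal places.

SE = σ/√n = 12/√18 = 2.8284
z = (x̄−μ₀)/SE = (57.06−56)/2.8284 = 0.3748

test statistic = 0.375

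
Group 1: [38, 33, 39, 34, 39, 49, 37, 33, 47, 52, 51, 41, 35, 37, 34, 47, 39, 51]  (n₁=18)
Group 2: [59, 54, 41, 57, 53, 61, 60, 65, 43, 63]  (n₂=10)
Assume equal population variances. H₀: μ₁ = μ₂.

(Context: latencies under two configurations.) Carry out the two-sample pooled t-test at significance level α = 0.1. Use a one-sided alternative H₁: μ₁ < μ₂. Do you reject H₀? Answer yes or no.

x̄₁=40.889, s₁=6.738, n₁=18
x̄₂=55.600, s₂=8.072, n₂=10
s_p² = [17·6.738² + 9·8.072²]/26 = 52.2376
SE = √(s_p²·(1/18+1/10)) = 2.8506
t = (40.889−55.600)/2.8506 = -5.1607
df = 26
p-value (one-sided, H₁ less) = 0.00001
At α=0.1: p < α → reject H₀

reject H₀: yes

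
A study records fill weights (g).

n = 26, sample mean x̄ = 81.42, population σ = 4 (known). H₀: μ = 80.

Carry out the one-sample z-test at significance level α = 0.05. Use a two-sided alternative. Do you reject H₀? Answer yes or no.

SE = σ/√n = 4/√26 = 0.7845
z = (x̄−μ₀)/SE = (81.42−80)/0.7845 = 1.8102
p-value (two-sided) = 0.07027
At α=0.05: p ≥ α → fail to reject H₀

reject H₀: no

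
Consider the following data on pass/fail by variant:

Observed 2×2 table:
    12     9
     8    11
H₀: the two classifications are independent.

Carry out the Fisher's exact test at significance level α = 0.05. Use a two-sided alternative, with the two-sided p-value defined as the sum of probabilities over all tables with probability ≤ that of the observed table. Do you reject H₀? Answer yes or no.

Margins: r₁=21, r₂=19, c₁=20, c₂=20, n=40
p_obs = C(21,12)·C(19,8)/C(40,20); sum pmf over tables with pmf ≤ p_obs
p-value (two-sided) = 0.52725
At α=0.05: p ≥ α → fail to reject H₀

reject H₀: no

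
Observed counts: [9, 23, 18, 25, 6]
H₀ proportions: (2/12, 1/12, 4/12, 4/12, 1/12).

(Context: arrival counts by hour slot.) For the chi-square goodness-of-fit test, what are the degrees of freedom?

df = k − 1 = 5 − 1 = 4

degrees of freedom = 4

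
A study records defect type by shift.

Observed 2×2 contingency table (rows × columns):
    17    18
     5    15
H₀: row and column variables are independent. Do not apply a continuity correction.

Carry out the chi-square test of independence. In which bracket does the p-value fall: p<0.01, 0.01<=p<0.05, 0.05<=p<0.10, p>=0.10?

p-value bracket: 0.05<=p<0.10

Row totals [35, 20], col totals [22, 33], n=55
χ² = (17−14.00)²/14.00 + (18−21.00)²/21.00 + (5−8.00)²/8.00 + (15−12.00)²/12.00 = 2.9464
df = 1
p-value (upper-tail) = 0.08607
→ bracket: 0.05<=p<0.10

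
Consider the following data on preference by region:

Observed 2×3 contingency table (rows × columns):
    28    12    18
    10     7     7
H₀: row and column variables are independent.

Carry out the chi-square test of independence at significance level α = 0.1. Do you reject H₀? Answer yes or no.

reject H₀: no

Row totals [58, 24], col totals [38, 19, 25], n=82
χ² = (28−26.88)²/26.88 + (12−13.44)²/13.44 + (18−17.68)²/17.68 + (10−11.12)²/11.12 + (7−5.56)²/5.56 + (7−7.32)²/7.32 = 0.7059
df = 2
p-value (upper-tail) = 0.70261
At α=0.1: p ≥ α → fail to reject H₀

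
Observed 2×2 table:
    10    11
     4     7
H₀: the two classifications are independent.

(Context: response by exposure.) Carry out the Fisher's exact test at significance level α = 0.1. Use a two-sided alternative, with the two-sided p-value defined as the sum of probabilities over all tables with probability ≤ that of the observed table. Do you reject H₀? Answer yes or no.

reject H₀: no

Margins: r₁=21, r₂=11, c₁=14, c₂=18, n=32
p_obs = C(21,10)·C(11,4)/C(32,14); sum pmf over tables with pmf ≤ p_obs
p-value (two-sided) = 0.71195
At α=0.1: p ≥ α → fail to reject H₀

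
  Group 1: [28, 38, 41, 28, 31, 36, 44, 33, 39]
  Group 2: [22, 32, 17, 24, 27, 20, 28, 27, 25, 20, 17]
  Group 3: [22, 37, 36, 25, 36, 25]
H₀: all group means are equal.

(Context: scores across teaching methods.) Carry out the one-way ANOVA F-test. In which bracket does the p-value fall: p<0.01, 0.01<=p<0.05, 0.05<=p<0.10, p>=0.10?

Group means [35.33, 23.55, 30.17], grand mean 29.154
SSB = Σnᵢ(x̄ᵢ−x̄)² = 695.824; SSW = ΣΣ(x−x̄ᵢ)² = 725.561
MSB = 695.824/2 = 347.9120; MSW = 725.561/23 = 31.5461
F = MSB/MSW = 11.0287
df = (2, 23)
p-value (upper-tail) = 0.00044
→ bracket: p<0.01

p-value bracket: p<0.01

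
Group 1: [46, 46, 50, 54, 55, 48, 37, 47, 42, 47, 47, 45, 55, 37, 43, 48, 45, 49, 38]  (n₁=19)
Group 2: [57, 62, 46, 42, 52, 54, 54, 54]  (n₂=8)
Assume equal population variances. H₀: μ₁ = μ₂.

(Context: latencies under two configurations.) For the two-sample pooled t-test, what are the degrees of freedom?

degrees of freedom = 25

df = n₁ + n₂ − 2 = 19 + 8 − 2 = 25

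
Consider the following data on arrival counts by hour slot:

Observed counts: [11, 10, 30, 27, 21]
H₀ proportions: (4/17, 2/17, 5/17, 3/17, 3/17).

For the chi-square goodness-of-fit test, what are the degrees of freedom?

degrees of freedom = 4

df = k − 1 = 5 − 1 = 4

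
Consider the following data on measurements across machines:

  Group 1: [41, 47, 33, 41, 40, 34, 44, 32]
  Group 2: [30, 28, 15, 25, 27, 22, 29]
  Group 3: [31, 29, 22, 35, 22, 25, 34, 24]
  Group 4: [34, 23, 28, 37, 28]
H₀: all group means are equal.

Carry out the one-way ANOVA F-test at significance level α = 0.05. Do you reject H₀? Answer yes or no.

Group means [39.00, 25.14, 27.75, 30.00], grand mean 30.714
SSB = Σnᵢ(x̄ᵢ−x̄)² = 839.357; SSW = ΣΣ(x−x̄ᵢ)² = 684.357
MSB = 839.357/3 = 279.7857; MSW = 684.357/24 = 28.5149
F = MSB/MSW = 9.8119
df = (3, 24)
p-value (upper-tail) = 0.00021
At α=0.05: p < α → reject H₀

reject H₀: yes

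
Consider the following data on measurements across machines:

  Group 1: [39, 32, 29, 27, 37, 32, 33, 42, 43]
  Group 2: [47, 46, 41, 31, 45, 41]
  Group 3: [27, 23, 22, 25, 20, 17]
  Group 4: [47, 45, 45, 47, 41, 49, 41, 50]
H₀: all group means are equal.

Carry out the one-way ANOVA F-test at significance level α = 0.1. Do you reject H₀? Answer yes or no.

Group means [34.89, 41.83, 22.33, 45.62], grand mean 36.690
SSB = Σnᵢ(x̄ᵢ−x̄)² = 2063.276; SSW = ΣΣ(x−x̄ᵢ)² = 568.931
MSB = 2063.276/3 = 687.7588; MSW = 568.931/25 = 22.7572
F = MSB/MSW = 30.2216
df = (3, 25)
p-value (upper-tail) = 0.00000
At α=0.1: p < α → reject H₀

reject H₀: yes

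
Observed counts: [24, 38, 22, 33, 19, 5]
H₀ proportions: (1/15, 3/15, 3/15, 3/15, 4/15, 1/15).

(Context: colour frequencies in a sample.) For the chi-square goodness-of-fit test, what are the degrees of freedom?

df = k − 1 = 6 − 1 = 5

degrees of freedom = 5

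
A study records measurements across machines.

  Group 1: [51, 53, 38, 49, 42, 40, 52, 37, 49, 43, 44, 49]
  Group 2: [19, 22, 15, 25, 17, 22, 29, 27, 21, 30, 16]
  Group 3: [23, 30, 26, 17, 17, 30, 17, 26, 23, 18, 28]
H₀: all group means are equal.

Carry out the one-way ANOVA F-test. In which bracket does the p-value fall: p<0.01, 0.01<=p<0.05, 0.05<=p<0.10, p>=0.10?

p-value bracket: p<0.01

Group means [45.58, 22.09, 23.18], grand mean 30.735
SSB = Σnᵢ(x̄ᵢ−x̄)² = 4095.156; SSW = ΣΣ(x−x̄ᵢ)² = 885.462
MSB = 4095.156/2 = 2047.5778; MSW = 885.462/31 = 28.5633
F = MSB/MSW = 71.6856
df = (2, 31)
p-value (upper-tail) = 0.00000
→ bracket: p<0.01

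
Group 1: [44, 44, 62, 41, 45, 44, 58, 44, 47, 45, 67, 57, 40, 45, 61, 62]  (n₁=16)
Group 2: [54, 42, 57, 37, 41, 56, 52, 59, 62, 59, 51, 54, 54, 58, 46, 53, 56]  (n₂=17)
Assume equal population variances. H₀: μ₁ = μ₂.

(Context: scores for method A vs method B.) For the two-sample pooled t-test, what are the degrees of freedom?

degrees of freedom = 31

df = n₁ + n₂ − 2 = 16 + 17 − 2 = 31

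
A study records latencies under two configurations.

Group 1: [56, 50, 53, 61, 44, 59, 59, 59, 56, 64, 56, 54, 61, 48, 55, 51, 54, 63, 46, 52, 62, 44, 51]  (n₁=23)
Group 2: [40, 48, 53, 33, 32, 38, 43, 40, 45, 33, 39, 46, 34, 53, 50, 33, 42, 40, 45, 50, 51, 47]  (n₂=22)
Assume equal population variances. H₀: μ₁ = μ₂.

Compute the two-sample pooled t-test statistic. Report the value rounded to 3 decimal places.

test statistic = 6.421

x̄₁=54.696, s₁=5.873, n₁=23
x̄₂=42.500, s₂=6.850, n₂=22
s_p² = [22·5.873² + 21·6.850²]/43 = 40.5667
SE = √(s_p²·(1/23+1/22)) = 1.8994
t = (54.696−42.500)/1.8994 = 6.4208
df = 43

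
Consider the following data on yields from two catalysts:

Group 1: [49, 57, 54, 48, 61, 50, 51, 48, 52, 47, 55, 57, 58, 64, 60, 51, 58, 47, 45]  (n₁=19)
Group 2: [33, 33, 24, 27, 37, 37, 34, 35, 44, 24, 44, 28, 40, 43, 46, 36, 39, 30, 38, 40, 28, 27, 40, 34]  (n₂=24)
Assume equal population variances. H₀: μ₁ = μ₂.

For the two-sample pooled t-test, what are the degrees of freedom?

df = n₁ + n₂ − 2 = 19 + 24 − 2 = 41

degrees of freedom = 41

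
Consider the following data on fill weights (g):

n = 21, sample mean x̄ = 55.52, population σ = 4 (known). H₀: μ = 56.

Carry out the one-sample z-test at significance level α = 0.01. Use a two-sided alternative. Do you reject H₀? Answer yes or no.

SE = σ/√n = 4/√21 = 0.8729
z = (x̄−μ₀)/SE = (55.52−56)/0.8729 = -0.5499
p-value (two-sided) = 0.58238
At α=0.01: p ≥ α → fail to reject H₀

reject H₀: no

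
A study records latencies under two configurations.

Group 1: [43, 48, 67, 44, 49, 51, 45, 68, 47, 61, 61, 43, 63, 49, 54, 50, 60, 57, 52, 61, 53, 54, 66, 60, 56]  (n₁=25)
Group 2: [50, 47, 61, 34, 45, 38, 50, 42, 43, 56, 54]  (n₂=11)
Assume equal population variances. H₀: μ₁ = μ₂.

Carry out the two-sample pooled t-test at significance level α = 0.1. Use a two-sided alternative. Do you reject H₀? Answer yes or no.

x̄₁=54.480, s₁=7.649, n₁=25
x̄₂=47.273, s₂=7.989, n₂=11
s_p² = [24·7.649² + 10·7.989²]/34 = 60.0712
SE = √(s_p²·(1/25+1/11)) = 2.8043
t = (54.480−47.273)/2.8043 = 2.5701
df = 34
p-value (two-sided) = 0.01472
At α=0.1: p < α → reject H₀

reject H₀: yes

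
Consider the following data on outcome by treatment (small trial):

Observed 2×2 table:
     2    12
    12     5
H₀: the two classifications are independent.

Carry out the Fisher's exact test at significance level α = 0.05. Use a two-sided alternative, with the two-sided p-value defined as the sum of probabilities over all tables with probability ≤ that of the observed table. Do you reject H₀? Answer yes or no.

Margins: r₁=14, r₂=17, c₁=14, c₂=17, n=31
p_obs = C(14,2)·C(17,12)/C(31,14); sum pmf over tables with pmf ≤ p_obs
p-value (two-sided) = 0.00323
At α=0.05: p < α → reject H₀

reject H₀: yes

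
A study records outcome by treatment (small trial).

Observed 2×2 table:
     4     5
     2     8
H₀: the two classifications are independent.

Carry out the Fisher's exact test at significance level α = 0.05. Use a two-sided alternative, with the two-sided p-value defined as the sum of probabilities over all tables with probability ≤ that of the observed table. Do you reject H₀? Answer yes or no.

Margins: r₁=9, r₂=10, c₁=6, c₂=13, n=19
p_obs = C(9,4)·C(10,2)/C(19,6); sum pmf over tables with pmf ≤ p_obs
p-value (two-sided) = 0.34985
At α=0.05: p ≥ α → fail to reject H₀

reject H₀: no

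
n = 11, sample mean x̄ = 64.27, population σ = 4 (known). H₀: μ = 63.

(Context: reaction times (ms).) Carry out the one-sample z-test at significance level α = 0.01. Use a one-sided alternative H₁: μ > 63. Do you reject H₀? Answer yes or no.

reject H₀: no

SE = σ/√n = 4/√11 = 1.2060
z = (x̄−μ₀)/SE = (64.27−63)/1.2060 = 1.0530
p-value (one-sided, H₁ greater) = 0.14616
At α=0.01: p ≥ α → fail to reject H₀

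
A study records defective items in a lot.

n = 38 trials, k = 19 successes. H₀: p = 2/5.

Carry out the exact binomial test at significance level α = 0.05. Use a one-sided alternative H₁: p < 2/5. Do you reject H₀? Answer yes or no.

Exact binomial: n=38, k=19, p₀=2/5=0.4000
P(X≤19) from Σ C(n,i)·p₀^i·(1−p₀)^(n−i)
p-value (one-sided, H₁ less) = 0.92162
At α=0.05: p ≥ α → fail to reject H₀

reject H₀: no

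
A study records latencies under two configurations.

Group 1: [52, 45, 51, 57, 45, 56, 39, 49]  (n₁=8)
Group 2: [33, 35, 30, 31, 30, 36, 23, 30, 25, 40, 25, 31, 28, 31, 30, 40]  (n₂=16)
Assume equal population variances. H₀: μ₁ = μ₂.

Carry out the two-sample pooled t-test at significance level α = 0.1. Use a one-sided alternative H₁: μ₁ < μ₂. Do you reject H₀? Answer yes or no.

reject H₀: no

x̄₁=49.250, s₁=6.065, n₁=8
x̄₂=31.125, s₂=4.870, n₂=16
s_p² = [7·6.065² + 15·4.870²]/22 = 27.8750
SE = √(s_p²·(1/8+1/16)) = 2.2862
t = (49.250−31.125)/2.2862 = 7.9281
df = 22
p-value (one-sided, H₁ less) = 1.00000
At α=0.1: p ≥ α → fail to reject H₀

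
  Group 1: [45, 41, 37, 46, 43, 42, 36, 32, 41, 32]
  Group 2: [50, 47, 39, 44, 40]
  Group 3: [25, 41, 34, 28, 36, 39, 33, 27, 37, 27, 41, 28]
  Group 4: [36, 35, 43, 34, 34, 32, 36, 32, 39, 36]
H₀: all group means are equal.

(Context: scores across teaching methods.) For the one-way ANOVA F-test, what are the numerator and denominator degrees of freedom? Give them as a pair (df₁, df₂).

degrees of freedom = [3, 33]

k = 4 groups, N = 37 total
df = (k−1, N−k) = (4−1, 37−4) = (3, 33)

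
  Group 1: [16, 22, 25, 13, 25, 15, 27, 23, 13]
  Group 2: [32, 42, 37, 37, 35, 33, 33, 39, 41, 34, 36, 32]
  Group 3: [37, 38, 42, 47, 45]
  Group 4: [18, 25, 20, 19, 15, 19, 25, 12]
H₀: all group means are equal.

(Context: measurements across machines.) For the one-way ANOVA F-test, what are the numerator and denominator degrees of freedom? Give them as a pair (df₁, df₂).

degrees of freedom = [3, 30]

k = 4 groups, N = 34 total
df = (k−1, N−k) = (4−1, 34−4) = (3, 30)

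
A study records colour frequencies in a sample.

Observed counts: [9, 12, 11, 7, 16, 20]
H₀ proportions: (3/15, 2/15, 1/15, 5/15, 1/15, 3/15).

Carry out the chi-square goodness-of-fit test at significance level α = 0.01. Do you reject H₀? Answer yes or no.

reject H₀: yes

n = 75; E_i = n·p_i = [15.00, 10.00, 5.00, 25.00, 5.00, 15.00]
χ² = (9−15.00)²/15.00 + (12−10.00)²/10.00 + (11−5.00)²/5.00 + (7−25.00)²/25.00 + (16−5.00)²/5.00 + (20−15.00)²/15.00 = 48.8267
df = 5
p-value (upper-tail) = 0.00000
At α=0.01: p < α → reject H₀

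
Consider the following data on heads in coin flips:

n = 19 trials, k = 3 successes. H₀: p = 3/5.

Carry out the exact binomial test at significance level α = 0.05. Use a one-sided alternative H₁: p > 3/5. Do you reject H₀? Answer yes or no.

reject H₀: no

Exact binomial: n=19, k=3, p₀=3/5=0.6000
P(X≥3) from Σ C(n,i)·p₀^i·(1−p₀)^(n−i)
p-value (one-sided, H₁ greater) = 0.99999
At α=0.05: p ≥ α → fail to reject H₀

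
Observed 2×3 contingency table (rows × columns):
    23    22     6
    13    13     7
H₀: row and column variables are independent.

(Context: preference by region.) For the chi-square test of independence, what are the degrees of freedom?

df = (r−1)(c−1) = (2−1)·(3−1) = 2

degrees of freedom = 2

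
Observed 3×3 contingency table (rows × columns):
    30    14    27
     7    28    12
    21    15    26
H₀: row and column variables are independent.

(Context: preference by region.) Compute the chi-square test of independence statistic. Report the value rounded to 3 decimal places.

Row totals [71, 47, 62], col totals [58, 57, 65], n=180
χ² = (30−22.88)²/22.88 + (14−22.48)²/22.48 + (27−25.64)²/25.64 + (7−15.14)²/15.14 + (28−14.88)²/14.88 + (12−16.97)²/16.97 + (21−19.98)²/19.98 + (15−19.63)²/19.63 + (26−22.39)²/22.39 = 24.6149
df = 4

test statistic = 24.615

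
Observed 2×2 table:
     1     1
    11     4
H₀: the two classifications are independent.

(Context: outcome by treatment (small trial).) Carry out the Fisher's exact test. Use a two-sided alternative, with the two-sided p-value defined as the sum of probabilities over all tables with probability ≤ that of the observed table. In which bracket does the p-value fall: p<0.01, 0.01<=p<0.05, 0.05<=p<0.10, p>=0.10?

Margins: r₁=2, r₂=15, c₁=12, c₂=5, n=17
p_obs = C(2,1)·C(15,11)/C(17,12); sum pmf over tables with pmf ≤ p_obs
p-value (two-sided) = 0.51471
→ bracket: p>=0.10

p-value bracket: p>=0.10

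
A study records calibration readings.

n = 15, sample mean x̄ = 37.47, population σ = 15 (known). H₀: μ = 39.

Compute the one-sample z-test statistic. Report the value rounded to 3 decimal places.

test statistic = -0.395

SE = σ/√n = 15/√15 = 3.8730
z = (x̄−μ₀)/SE = (37.47−39)/3.8730 = -0.3950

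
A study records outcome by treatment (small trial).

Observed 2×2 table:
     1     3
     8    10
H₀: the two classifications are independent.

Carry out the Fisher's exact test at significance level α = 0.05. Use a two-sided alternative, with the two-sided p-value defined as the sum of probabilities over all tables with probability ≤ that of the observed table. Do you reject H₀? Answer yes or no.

reject H₀: no

Margins: r₁=4, r₂=18, c₁=9, c₂=13, n=22
p_obs = C(4,1)·C(18,8)/C(22,9); sum pmf over tables with pmf ≤ p_obs
p-value (two-sided) = 0.61613
At α=0.05: p ≥ α → fail to reject H₀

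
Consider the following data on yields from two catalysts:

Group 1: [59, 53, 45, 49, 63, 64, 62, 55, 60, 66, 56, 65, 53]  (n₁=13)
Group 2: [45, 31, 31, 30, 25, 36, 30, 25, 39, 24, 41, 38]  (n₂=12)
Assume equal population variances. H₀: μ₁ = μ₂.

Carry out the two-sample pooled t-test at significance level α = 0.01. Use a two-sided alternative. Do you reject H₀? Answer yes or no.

reject H₀: yes

x̄₁=57.692, s₁=6.499, n₁=13
x̄₂=32.917, s₂=6.829, n₂=12
s_p² = [12·6.499² + 11·6.829²]/23 = 44.3342
SE = √(s_p²·(1/13+1/12)) = 2.6655
t = (57.692−32.917)/2.6655 = 9.2950
df = 23
p-value (two-sided) = 0.00000
At α=0.01: p < α → reject H₀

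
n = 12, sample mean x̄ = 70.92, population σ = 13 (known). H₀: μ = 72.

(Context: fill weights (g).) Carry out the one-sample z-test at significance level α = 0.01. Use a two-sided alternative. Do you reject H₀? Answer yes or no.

SE = σ/√n = 13/√12 = 3.7528
z = (x̄−μ₀)/SE = (70.92−72)/3.7528 = -0.2878
p-value (two-sided) = 0.77351
At α=0.01: p ≥ α → fail to reject H₀

reject H₀: no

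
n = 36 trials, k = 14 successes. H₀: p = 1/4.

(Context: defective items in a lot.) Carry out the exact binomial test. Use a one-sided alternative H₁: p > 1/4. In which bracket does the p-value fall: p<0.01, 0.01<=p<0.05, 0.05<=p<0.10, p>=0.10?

p-value bracket: 0.01<=p<0.05

Exact binomial: n=36, k=14, p₀=1/4=0.2500
P(X≥14) from Σ C(n,i)·p₀^i·(1−p₀)^(n−i)
p-value (one-sided, H₁ greater) = 0.04614
→ bracket: 0.01<=p<0.05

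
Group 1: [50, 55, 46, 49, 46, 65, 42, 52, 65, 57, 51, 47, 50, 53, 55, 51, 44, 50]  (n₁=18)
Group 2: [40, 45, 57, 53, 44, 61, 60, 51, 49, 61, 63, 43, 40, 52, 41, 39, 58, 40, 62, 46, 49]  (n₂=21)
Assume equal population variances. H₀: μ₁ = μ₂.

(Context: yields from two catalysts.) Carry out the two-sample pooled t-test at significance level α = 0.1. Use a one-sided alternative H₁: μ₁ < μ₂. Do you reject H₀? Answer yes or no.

x̄₁=51.556, s₁=6.242, n₁=18
x̄₂=50.190, s₂=8.400, n₂=21
s_p² = [17·6.242² + 20·8.400²]/37 = 56.0455
SE = √(s_p²·(1/18+1/21)) = 2.4047
t = (51.556−50.190)/2.4047 = 0.5677
df = 37
p-value (one-sided, H₁ less) = 0.71316
At α=0.1: p ≥ α → fail to reject H₀

reject H₀: no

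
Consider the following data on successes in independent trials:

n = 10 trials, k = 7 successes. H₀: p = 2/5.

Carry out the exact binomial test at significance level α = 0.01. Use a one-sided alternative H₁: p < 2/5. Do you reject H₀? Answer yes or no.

Exact binomial: n=10, k=7, p₀=2/5=0.4000
P(X≤7) from Σ C(n,i)·p₀^i·(1−p₀)^(n−i)
p-value (one-sided, H₁ less) = 0.98771
At α=0.01: p ≥ α → fail to reject H₀

reject H₀: no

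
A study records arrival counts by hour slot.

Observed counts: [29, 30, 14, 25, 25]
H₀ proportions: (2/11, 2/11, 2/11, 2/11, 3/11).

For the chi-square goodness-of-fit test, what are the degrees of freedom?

df = k − 1 = 5 − 1 = 4

degrees of freedom = 4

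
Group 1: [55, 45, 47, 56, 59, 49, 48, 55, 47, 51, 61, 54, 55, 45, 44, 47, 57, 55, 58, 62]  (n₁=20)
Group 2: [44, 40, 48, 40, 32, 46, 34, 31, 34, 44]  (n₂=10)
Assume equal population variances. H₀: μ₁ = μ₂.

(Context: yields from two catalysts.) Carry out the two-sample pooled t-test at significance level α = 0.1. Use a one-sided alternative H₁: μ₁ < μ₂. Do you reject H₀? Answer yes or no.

x̄₁=52.500, s₁=5.643, n₁=20
x̄₂=39.300, s₂=6.183, n₂=10
s_p² = [19·5.643² + 9·6.183²]/28 = 33.8964
SE = √(s_p²·(1/20+1/10)) = 2.2549
t = (52.500−39.300)/2.2549 = 5.8540
df = 28
p-value (one-sided, H₁ less) = 1.00000
At α=0.1: p ≥ α → fail to reject H₀

reject H₀: no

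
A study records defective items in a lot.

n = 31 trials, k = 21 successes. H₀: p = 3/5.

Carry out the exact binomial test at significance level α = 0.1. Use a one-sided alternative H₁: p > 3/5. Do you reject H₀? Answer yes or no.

Exact binomial: n=31, k=21, p₀=3/5=0.6000
P(X≥21) from Σ C(n,i)·p₀^i·(1−p₀)^(n−i)
p-value (one-sided, H₁ greater) = 0.24540
At α=0.1: p ≥ α → fail to reject H₀

reject H₀: no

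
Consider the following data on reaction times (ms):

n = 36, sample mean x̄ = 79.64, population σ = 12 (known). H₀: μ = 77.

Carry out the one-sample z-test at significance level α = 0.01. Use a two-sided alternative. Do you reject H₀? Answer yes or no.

SE = σ/√n = 12/√36 = 2.0000
z = (x̄−μ₀)/SE = (79.64−77)/2.0000 = 1.3200
p-value (two-sided) = 0.18684
At α=0.01: p ≥ α → fail to reject H₀

reject H₀: no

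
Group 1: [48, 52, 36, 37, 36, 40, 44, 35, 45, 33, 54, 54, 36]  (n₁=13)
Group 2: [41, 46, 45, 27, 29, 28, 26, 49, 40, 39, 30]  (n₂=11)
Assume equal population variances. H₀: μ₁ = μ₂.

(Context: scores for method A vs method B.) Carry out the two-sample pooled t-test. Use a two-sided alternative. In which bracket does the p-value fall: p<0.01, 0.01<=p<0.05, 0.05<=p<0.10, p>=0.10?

x̄₁=42.308, s₁=7.653, n₁=13
x̄₂=36.364, s₂=8.535, n₂=11
s_p² = [12·7.653² + 10·8.535²]/22 = 65.0598
SE = √(s_p²·(1/13+1/11)) = 3.3044
t = (42.308−36.364)/3.3044 = 1.7988
df = 22
p-value (two-sided) = 0.08578
→ bracket: 0.05<=p<0.10

p-value bracket: 0.05<=p<0.10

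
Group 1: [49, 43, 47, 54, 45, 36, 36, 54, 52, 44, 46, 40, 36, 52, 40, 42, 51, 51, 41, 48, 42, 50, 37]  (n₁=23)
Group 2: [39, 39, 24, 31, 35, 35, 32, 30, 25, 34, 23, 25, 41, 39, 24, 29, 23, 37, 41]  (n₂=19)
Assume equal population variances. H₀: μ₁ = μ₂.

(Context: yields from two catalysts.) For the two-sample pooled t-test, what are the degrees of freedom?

df = n₁ + n₂ − 2 = 23 + 19 − 2 = 40

degrees of freedom = 40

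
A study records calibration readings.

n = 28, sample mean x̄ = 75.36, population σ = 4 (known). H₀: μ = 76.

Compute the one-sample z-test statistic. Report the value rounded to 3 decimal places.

SE = σ/√n = 4/√28 = 0.7559
z = (x̄−μ₀)/SE = (75.36−76)/0.7559 = -0.8466

test statistic = -0.847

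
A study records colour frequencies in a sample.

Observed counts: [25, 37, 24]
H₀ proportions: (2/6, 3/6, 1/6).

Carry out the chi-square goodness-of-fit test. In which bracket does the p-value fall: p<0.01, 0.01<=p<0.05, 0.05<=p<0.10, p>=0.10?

p-value bracket: 0.01<=p<0.05

n = 86; E_i = n·p_i = [28.67, 43.00, 14.33]
χ² = (25−28.67)²/28.67 + (37−43.00)²/43.00 + (24−14.33)²/14.33 = 7.8256
df = 2
p-value (upper-tail) = 0.01998
→ bracket: 0.01<=p<0.05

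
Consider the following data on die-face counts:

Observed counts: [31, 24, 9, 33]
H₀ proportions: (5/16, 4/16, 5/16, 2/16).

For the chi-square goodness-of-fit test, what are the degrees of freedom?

degrees of freedom = 3

df = k − 1 = 4 − 1 = 3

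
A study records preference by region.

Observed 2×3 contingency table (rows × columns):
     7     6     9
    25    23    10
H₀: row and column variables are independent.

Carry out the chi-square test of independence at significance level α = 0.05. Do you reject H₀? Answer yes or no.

Row totals [22, 58], col totals [32, 29, 19], n=80
χ² = (7−8.80)²/8.80 + (6−7.97)²/7.97 + (9−5.22)²/5.22 + (25−23.20)²/23.20 + (23−21.02)²/21.02 + (10−13.78)²/13.78 = 4.9444
df = 2
p-value (upper-tail) = 0.08440
At α=0.05: p ≥ α → fail to reject H₀

reject H₀: no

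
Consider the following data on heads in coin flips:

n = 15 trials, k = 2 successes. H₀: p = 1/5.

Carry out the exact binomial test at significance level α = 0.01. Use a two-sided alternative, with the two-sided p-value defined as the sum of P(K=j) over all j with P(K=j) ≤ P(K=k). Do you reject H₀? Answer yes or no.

Exact binomial: n=15, k=2, p₀=1/5=0.2000
P(X=j) = C(n,j)·p₀^j·(1−p₀)^(n−j); p = Σ P(X=j) over j with P(X=j) ≤ P(X=2)
p-value (two-sided) = 0.74986
At α=0.01: p ≥ α → fail to reject H₀

reject H₀: no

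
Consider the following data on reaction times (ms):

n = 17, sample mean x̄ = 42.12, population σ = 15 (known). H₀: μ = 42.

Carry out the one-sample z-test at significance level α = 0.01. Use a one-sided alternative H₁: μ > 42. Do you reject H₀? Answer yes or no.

SE = σ/√n = 15/√17 = 3.6380
z = (x̄−μ₀)/SE = (42.12−42)/3.6380 = 0.0330
p-value (one-sided, H₁ greater) = 0.48684
At α=0.01: p ≥ α → fail to reject H₀

reject H₀: no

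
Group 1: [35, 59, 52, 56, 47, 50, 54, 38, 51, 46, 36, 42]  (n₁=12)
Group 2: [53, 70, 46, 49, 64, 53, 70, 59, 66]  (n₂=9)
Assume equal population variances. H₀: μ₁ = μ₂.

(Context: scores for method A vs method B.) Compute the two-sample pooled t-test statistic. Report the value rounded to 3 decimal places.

test statistic = -3.151

x̄₁=47.167, s₁=7.953, n₁=12
x̄₂=58.889, s₂=9.062, n₂=9
s_p² = [11·7.953² + 8·9.062²]/19 = 71.1871
SE = √(s_p²·(1/12+1/9)) = 3.7205
t = (47.167−58.889)/3.7205 = -3.1507
df = 19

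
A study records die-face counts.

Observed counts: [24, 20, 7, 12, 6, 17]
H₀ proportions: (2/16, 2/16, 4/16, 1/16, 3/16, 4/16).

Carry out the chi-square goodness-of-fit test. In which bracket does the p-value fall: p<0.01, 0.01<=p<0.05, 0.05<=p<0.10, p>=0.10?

n = 86; E_i = n·p_i = [10.75, 10.75, 21.50, 5.38, 16.12, 21.50]
χ² = (24−10.75)²/10.75 + (20−10.75)²/10.75 + (7−21.50)²/21.50 + (12−5.38)²/5.38 + (6−16.12)²/16.12 + (17−21.50)²/21.50 = 49.5349
df = 5
p-value (upper-tail) = 0.00000
→ bracket: p<0.01

p-value bracket: p<0.01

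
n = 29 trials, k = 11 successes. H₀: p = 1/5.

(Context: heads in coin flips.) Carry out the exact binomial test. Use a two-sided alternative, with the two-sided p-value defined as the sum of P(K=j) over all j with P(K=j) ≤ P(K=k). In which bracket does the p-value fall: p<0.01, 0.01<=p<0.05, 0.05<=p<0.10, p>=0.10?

Exact binomial: n=29, k=11, p₀=1/5=0.2000
P(X=j) = C(n,j)·p₀^j·(1−p₀)^(n−j); p = Σ P(X=j) over j with P(X=j) ≤ P(X=11)
p-value (two-sided) = 0.03247
→ bracket: 0.01<=p<0.05

p-value bracket: 0.01<=p<0.05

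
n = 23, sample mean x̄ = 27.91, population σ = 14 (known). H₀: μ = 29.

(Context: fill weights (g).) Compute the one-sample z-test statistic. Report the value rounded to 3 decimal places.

SE = σ/√n = 14/√23 = 2.9192
z = (x̄−μ₀)/SE = (27.91−29)/2.9192 = -0.3734

test statistic = -0.373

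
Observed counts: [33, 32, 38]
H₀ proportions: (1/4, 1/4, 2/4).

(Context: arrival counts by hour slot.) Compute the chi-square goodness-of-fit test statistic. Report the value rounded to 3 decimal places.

test statistic = 7.097

n = 103; E_i = n·p_i = [25.75, 25.75, 51.50]
χ² = (33−25.75)²/25.75 + (32−25.75)²/25.75 + (38−51.50)²/51.50 = 7.0971
df = 2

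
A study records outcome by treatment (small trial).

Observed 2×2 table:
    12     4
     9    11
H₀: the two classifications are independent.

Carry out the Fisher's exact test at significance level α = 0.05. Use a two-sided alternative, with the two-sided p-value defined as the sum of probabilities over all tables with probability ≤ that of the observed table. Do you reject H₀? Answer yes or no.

reject H₀: no

Margins: r₁=16, r₂=20, c₁=21, c₂=15, n=36
p_obs = C(16,12)·C(20,9)/C(36,21); sum pmf over tables with pmf ≤ p_obs
p-value (two-sided) = 0.09585
At α=0.05: p ≥ α → fail to reject H₀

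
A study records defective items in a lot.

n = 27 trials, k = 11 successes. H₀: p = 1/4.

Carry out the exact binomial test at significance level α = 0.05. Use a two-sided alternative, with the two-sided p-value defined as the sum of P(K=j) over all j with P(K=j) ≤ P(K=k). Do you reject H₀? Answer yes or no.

reject H₀: no

Exact binomial: n=27, k=11, p₀=1/4=0.2500
P(X=j) = C(n,j)·p₀^j·(1−p₀)^(n−j); p = Σ P(X=j) over j with P(X=j) ≤ P(X=11)
p-value (two-sided) = 0.07352
At α=0.05: p ≥ α → fail to reject H₀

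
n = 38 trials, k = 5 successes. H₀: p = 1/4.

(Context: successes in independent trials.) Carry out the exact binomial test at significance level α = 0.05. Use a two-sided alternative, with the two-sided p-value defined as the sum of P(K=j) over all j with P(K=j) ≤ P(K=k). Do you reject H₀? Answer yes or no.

reject H₀: no

Exact binomial: n=38, k=5, p₀=1/4=0.2500
P(X=j) = C(n,j)·p₀^j·(1−p₀)^(n−j); p = Σ P(X=j) over j with P(X=j) ≤ P(X=5)
p-value (two-sided) = 0.13142
At α=0.05: p ≥ α → fail to reject H₀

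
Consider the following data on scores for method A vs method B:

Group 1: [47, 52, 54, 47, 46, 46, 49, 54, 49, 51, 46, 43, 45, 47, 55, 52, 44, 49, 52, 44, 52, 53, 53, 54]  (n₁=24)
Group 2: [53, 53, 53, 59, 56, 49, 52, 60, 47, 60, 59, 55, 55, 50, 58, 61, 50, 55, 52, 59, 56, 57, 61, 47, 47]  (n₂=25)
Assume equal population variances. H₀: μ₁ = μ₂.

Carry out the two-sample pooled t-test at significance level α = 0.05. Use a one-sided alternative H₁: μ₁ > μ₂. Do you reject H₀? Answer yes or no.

x̄₁=49.333, s₁=3.738, n₁=24
x̄₂=54.560, s₂=4.510, n₂=25
s_p² = [23·3.738² + 24·4.510²]/47 = 17.2233
SE = √(s_p²·(1/24+1/25)) = 1.1860
t = (49.333−54.560)/1.1860 = -4.4070
df = 47
p-value (one-sided, H₁ greater) = 0.99997
At α=0.05: p ≥ α → fail to reject H₀

reject H₀: no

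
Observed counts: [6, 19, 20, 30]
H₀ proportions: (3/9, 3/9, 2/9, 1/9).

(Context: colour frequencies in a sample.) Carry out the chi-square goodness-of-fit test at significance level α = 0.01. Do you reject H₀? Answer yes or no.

reject H₀: yes

n = 75; E_i = n·p_i = [25.00, 25.00, 16.67, 8.33]
χ² = (6−25.00)²/25.00 + (19−25.00)²/25.00 + (20−16.67)²/16.67 + (30−8.33)²/8.33 = 72.8800
df = 3
p-value (upper-tail) = 0.00000
At α=0.01: p < α → reject H₀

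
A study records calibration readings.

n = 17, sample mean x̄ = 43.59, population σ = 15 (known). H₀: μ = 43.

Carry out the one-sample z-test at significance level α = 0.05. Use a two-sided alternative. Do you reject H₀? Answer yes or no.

reject H₀: no

SE = σ/√n = 15/√17 = 3.6380
z = (x̄−μ₀)/SE = (43.59−43)/3.6380 = 0.1622
p-value (two-sided) = 0.87117
At α=0.05: p ≥ α → fail to reject H₀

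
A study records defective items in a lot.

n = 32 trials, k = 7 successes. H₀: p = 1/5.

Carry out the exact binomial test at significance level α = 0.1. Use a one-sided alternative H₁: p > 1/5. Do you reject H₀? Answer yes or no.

reject H₀: no

Exact binomial: n=32, k=7, p₀=1/5=0.2000
P(X≥7) from Σ C(n,i)·p₀^i·(1−p₀)^(n−i)
p-value (one-sided, H₁ greater) = 0.46453
At α=0.1: p ≥ α → fail to reject H₀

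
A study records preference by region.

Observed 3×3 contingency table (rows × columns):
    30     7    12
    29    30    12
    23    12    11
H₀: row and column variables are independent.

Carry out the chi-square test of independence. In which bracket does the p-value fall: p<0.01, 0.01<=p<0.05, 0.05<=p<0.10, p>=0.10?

p-value bracket: 0.01<=p<0.05

Row totals [49, 71, 46], col totals [82, 49, 35], n=166
χ² = (30−24.20)²/24.20 + (7−14.46)²/14.46 + (12−10.33)²/10.33 + (29−35.07)²/35.07 + (30−20.96)²/20.96 + (12−14.97)²/14.97 + (23−22.72)²/22.72 + (12−13.58)²/13.58 + (11−9.70)²/9.70 = 11.4118
df = 4
p-value (upper-tail) = 0.02231
→ bracket: 0.01<=p<0.05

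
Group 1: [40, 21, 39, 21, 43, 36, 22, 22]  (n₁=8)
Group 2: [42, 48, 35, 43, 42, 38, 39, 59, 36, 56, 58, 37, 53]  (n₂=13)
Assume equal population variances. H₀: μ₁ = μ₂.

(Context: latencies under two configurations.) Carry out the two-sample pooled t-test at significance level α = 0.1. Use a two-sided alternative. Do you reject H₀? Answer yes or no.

x̄₁=30.500, s₁=9.813, n₁=8
x̄₂=45.077, s₂=8.713, n₂=13
s_p² = [7·9.813² + 12·8.713²]/19 = 83.4170
SE = √(s_p²·(1/8+1/13)) = 4.1041
t = (30.500−45.077)/4.1041 = -3.5518
df = 19
p-value (two-sided) = 0.00213
At α=0.1: p < α → reject H₀

reject H₀: yes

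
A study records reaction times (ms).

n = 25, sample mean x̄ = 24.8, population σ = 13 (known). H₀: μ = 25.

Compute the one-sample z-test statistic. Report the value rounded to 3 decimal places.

SE = σ/√n = 13/√25 = 2.6000
z = (x̄−μ₀)/SE = (24.8−25)/2.6000 = -0.0769

test statistic = -0.077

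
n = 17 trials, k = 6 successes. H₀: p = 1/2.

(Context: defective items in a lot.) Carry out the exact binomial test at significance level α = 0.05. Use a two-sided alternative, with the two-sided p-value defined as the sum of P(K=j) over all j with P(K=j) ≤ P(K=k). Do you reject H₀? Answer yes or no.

Exact binomial: n=17, k=6, p₀=1/2=0.5000
P(X=j) = C(n,j)·p₀^j·(1−p₀)^(n−j); p = Σ P(X=j) over j with P(X=j) ≤ P(X=6)
p-value (two-sided) = 0.33231
At α=0.05: p ≥ α → fail to reject H₀

reject H₀: no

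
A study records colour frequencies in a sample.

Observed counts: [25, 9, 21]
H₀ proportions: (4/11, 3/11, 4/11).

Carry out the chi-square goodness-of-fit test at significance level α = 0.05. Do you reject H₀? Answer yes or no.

n = 55; E_i = n·p_i = [20.00, 15.00, 20.00]
χ² = (25−20.00)²/20.00 + (9−15.00)²/15.00 + (21−20.00)²/20.00 = 3.7000
df = 2
p-value (upper-tail) = 0.15724
At α=0.05: p ≥ α → fail to reject H₀

reject H₀: no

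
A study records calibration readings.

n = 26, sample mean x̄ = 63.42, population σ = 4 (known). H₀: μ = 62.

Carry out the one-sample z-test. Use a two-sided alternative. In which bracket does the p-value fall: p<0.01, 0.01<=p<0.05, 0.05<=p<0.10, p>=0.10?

SE = σ/√n = 4/√26 = 0.7845
z = (x̄−μ₀)/SE = (63.42−62)/0.7845 = 1.8102
p-value (two-sided) = 0.07027
→ bracket: 0.05<=p<0.10

p-value bracket: 0.05<=p<0.10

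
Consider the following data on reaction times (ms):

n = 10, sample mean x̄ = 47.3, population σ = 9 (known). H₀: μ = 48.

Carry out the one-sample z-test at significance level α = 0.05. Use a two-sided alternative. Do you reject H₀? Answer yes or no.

SE = σ/√n = 9/√10 = 2.8460
z = (x̄−μ₀)/SE = (47.3−48)/2.8460 = -0.2460
p-value (two-sided) = 0.80572
At α=0.05: p ≥ α → fail to reject H₀

reject H₀: no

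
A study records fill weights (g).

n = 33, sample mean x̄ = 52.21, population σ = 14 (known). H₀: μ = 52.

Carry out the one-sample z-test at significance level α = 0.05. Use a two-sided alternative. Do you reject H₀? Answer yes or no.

reject H₀: no

SE = σ/√n = 14/√33 = 2.4371
z = (x̄−μ₀)/SE = (52.21−52)/2.4371 = 0.0862
p-value (two-sided) = 0.93133
At α=0.05: p ≥ α → fail to reject H₀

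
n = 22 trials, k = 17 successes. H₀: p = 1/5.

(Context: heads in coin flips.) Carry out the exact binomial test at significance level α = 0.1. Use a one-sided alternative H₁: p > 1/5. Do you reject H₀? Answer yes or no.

Exact binomial: n=22, k=17, p₀=1/5=0.2000
P(X≥17) from Σ C(n,i)·p₀^i·(1−p₀)^(n−i)
p-value (one-sided, H₁ greater) = 0.00000
At α=0.1: p < α → reject H₀

reject H₀: yes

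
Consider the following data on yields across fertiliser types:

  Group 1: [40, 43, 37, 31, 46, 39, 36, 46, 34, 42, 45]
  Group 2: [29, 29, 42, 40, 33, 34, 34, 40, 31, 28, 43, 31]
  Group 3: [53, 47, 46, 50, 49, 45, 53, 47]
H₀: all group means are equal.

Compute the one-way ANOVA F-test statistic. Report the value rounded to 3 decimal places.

test statistic = 21.421

Group means [39.91, 34.50, 48.75], grand mean 40.097
SSB = Σnᵢ(x̄ᵢ−x̄)² = 975.301; SSW = ΣΣ(x−x̄ᵢ)² = 637.409
MSB = 975.301/2 = 487.6503; MSW = 637.409/28 = 22.7646
F = MSB/MSW = 21.4214
df = (2, 28)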